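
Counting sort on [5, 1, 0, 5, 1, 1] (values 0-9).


Input: [5, 1, 0, 5, 1, 1]
Counts: [1, 3, 0, 0, 0, 2, 0, 0, 0, 0]

Sorted: [0, 1, 1, 1, 5, 5]


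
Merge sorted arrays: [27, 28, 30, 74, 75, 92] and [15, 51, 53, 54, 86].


Take 15 from B
Take 27 from A
Take 28 from A
Take 30 from A
Take 51 from B
Take 53 from B
Take 54 from B
Take 74 from A
Take 75 from A
Take 86 from B

Merged: [15, 27, 28, 30, 51, 53, 54, 74, 75, 86, 92]


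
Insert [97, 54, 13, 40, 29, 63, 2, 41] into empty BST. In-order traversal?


Insert 97: root
Insert 54: L from 97
Insert 13: L from 97 -> L from 54
Insert 40: L from 97 -> L from 54 -> R from 13
Insert 29: L from 97 -> L from 54 -> R from 13 -> L from 40
Insert 63: L from 97 -> R from 54
Insert 2: L from 97 -> L from 54 -> L from 13
Insert 41: L from 97 -> L from 54 -> R from 13 -> R from 40

In-order: [2, 13, 29, 40, 41, 54, 63, 97]


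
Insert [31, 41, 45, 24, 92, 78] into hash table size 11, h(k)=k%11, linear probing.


Insert 31: h=9 -> slot 9
Insert 41: h=8 -> slot 8
Insert 45: h=1 -> slot 1
Insert 24: h=2 -> slot 2
Insert 92: h=4 -> slot 4
Insert 78: h=1, 2 probes -> slot 3

Table: [None, 45, 24, 78, 92, None, None, None, 41, 31, None]


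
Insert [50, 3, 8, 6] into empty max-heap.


Insert 50: [50]
Insert 3: [50, 3]
Insert 8: [50, 3, 8]
Insert 6: [50, 6, 8, 3]

Final heap: [50, 6, 8, 3]


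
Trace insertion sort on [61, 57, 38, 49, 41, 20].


Initial: [61, 57, 38, 49, 41, 20]
Insert 57: [57, 61, 38, 49, 41, 20]
Insert 38: [38, 57, 61, 49, 41, 20]
Insert 49: [38, 49, 57, 61, 41, 20]
Insert 41: [38, 41, 49, 57, 61, 20]
Insert 20: [20, 38, 41, 49, 57, 61]

Sorted: [20, 38, 41, 49, 57, 61]


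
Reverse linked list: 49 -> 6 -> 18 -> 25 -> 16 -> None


Step 1: curr=49, set curr.next=prev(None) | reversed so far: 49
Step 2: curr=6, set curr.next=prev(49) | reversed so far: 6 -> 49
Step 3: curr=18, set curr.next=prev(6) | reversed so far: 18 -> 6 -> 49
Step 4: curr=25, set curr.next=prev(18) | reversed so far: 25 -> 18 -> 6 -> 49
Step 5: curr=16, set curr.next=prev(25) | reversed so far: 16 -> 25 -> 18 -> 6 -> 49

16 -> 25 -> 18 -> 6 -> 49 -> None


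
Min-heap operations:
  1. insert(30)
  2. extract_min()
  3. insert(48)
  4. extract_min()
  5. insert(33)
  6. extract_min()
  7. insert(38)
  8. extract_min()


insert(30) -> [30]
extract_min()->30, []
insert(48) -> [48]
extract_min()->48, []
insert(33) -> [33]
extract_min()->33, []
insert(38) -> [38]
extract_min()->38, []

Final heap: []


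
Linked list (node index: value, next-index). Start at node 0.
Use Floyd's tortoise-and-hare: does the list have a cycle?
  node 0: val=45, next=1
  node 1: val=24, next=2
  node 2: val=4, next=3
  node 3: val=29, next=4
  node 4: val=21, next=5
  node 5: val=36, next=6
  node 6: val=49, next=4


Floyd's tortoise (slow, +1) and hare (fast, +2):
  init: slow=0, fast=0
  step 1: slow=1, fast=2
  step 2: slow=2, fast=4
  step 3: slow=3, fast=6
  step 4: slow=4, fast=5
  step 5: slow=5, fast=4
  step 6: slow=6, fast=6
  slow == fast at node 6: cycle detected

Cycle: yes


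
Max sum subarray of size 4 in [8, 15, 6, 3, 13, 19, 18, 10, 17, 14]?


[0:4]: 32
[1:5]: 37
[2:6]: 41
[3:7]: 53
[4:8]: 60
[5:9]: 64
[6:10]: 59

Max: 64 at [5:9]


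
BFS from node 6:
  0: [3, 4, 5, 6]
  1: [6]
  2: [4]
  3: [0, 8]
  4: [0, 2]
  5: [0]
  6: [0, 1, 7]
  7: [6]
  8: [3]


Visit 6, enqueue [0, 1, 7]
Visit 0, enqueue [3, 4, 5]
Visit 1, enqueue []
Visit 7, enqueue []
Visit 3, enqueue [8]
Visit 4, enqueue [2]
Visit 5, enqueue []
Visit 8, enqueue []
Visit 2, enqueue []

BFS order: [6, 0, 1, 7, 3, 4, 5, 8, 2]


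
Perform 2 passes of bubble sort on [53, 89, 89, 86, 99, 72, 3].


Initial: [53, 89, 89, 86, 99, 72, 3]
Pass 1: [53, 89, 86, 89, 72, 3, 99] (3 swaps)
Pass 2: [53, 86, 89, 72, 3, 89, 99] (3 swaps)

After 2 passes: [53, 86, 89, 72, 3, 89, 99]


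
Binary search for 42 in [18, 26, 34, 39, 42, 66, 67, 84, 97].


Step 1: lo=0, hi=8, mid=4, val=42

Found at index 4


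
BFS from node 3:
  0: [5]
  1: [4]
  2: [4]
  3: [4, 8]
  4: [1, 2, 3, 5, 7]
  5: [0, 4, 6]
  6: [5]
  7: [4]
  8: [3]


Visit 3, enqueue [4, 8]
Visit 4, enqueue [1, 2, 5, 7]
Visit 8, enqueue []
Visit 1, enqueue []
Visit 2, enqueue []
Visit 5, enqueue [0, 6]
Visit 7, enqueue []
Visit 0, enqueue []
Visit 6, enqueue []

BFS order: [3, 4, 8, 1, 2, 5, 7, 0, 6]


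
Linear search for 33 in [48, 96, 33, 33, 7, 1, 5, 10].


i=0: 48!=33
i=1: 96!=33
i=2: 33==33 found!

Found at 2, 3 comps


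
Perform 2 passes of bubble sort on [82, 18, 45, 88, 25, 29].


Initial: [82, 18, 45, 88, 25, 29]
Pass 1: [18, 45, 82, 25, 29, 88] (4 swaps)
Pass 2: [18, 45, 25, 29, 82, 88] (2 swaps)

After 2 passes: [18, 45, 25, 29, 82, 88]


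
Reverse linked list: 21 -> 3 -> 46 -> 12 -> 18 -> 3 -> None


Step 1: curr=21, set curr.next=prev(None) | reversed so far: 21
Step 2: curr=3, set curr.next=prev(21) | reversed so far: 3 -> 21
Step 3: curr=46, set curr.next=prev(3) | reversed so far: 46 -> 3 -> 21
Step 4: curr=12, set curr.next=prev(46) | reversed so far: 12 -> 46 -> 3 -> 21
Step 5: curr=18, set curr.next=prev(12) | reversed so far: 18 -> 12 -> 46 -> 3 -> 21
Step 6: curr=3, set curr.next=prev(18) | reversed so far: 3 -> 18 -> 12 -> 46 -> 3 -> 21

3 -> 18 -> 12 -> 46 -> 3 -> 21 -> None


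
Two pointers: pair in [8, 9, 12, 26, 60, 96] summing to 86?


lo=0(8)+hi=5(96)=104
lo=0(8)+hi=4(60)=68
lo=1(9)+hi=4(60)=69
lo=2(12)+hi=4(60)=72
lo=3(26)+hi=4(60)=86

Yes: 26+60=86


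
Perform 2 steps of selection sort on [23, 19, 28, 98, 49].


Initial: [23, 19, 28, 98, 49]
Step 1: min=19 at 1
  Swap: [19, 23, 28, 98, 49]
Step 2: min=23 at 1
  Swap: [19, 23, 28, 98, 49]

After 2 steps: [19, 23, 28, 98, 49]


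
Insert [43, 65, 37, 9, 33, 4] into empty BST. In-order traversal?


Insert 43: root
Insert 65: R from 43
Insert 37: L from 43
Insert 9: L from 43 -> L from 37
Insert 33: L from 43 -> L from 37 -> R from 9
Insert 4: L from 43 -> L from 37 -> L from 9

In-order: [4, 9, 33, 37, 43, 65]


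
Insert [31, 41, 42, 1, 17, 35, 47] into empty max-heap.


Insert 31: [31]
Insert 41: [41, 31]
Insert 42: [42, 31, 41]
Insert 1: [42, 31, 41, 1]
Insert 17: [42, 31, 41, 1, 17]
Insert 35: [42, 31, 41, 1, 17, 35]
Insert 47: [47, 31, 42, 1, 17, 35, 41]

Final heap: [47, 31, 42, 1, 17, 35, 41]


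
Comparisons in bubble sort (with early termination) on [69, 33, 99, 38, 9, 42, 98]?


Algorithm: bubble sort (with early termination)
Input: [69, 33, 99, 38, 9, 42, 98]
Sorted: [9, 33, 38, 42, 69, 98, 99]

20


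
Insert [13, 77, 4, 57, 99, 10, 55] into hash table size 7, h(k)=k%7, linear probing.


Insert 13: h=6 -> slot 6
Insert 77: h=0 -> slot 0
Insert 4: h=4 -> slot 4
Insert 57: h=1 -> slot 1
Insert 99: h=1, 1 probes -> slot 2
Insert 10: h=3 -> slot 3
Insert 55: h=6, 6 probes -> slot 5

Table: [77, 57, 99, 10, 4, 55, 13]


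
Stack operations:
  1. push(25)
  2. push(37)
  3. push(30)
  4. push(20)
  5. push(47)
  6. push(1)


push(25) -> [25]
push(37) -> [25, 37]
push(30) -> [25, 37, 30]
push(20) -> [25, 37, 30, 20]
push(47) -> [25, 37, 30, 20, 47]
push(1) -> [25, 37, 30, 20, 47, 1]

Final stack: [25, 37, 30, 20, 47, 1]


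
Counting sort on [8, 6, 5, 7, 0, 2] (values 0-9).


Input: [8, 6, 5, 7, 0, 2]
Counts: [1, 0, 1, 0, 0, 1, 1, 1, 1, 0]

Sorted: [0, 2, 5, 6, 7, 8]


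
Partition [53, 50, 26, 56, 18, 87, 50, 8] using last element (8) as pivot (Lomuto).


Pivot: 8
Place pivot at 0: [8, 50, 26, 56, 18, 87, 50, 53]

Partitioned: [8, 50, 26, 56, 18, 87, 50, 53]


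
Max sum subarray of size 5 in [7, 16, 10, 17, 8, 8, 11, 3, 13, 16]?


[0:5]: 58
[1:6]: 59
[2:7]: 54
[3:8]: 47
[4:9]: 43
[5:10]: 51

Max: 59 at [1:6]


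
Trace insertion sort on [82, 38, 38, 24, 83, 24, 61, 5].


Initial: [82, 38, 38, 24, 83, 24, 61, 5]
Insert 38: [38, 82, 38, 24, 83, 24, 61, 5]
Insert 38: [38, 38, 82, 24, 83, 24, 61, 5]
Insert 24: [24, 38, 38, 82, 83, 24, 61, 5]
Insert 83: [24, 38, 38, 82, 83, 24, 61, 5]
Insert 24: [24, 24, 38, 38, 82, 83, 61, 5]
Insert 61: [24, 24, 38, 38, 61, 82, 83, 5]
Insert 5: [5, 24, 24, 38, 38, 61, 82, 83]

Sorted: [5, 24, 24, 38, 38, 61, 82, 83]


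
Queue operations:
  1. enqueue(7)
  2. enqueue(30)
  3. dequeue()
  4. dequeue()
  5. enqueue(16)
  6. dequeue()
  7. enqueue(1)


enqueue(7) -> [7]
enqueue(30) -> [7, 30]
dequeue()->7, [30]
dequeue()->30, []
enqueue(16) -> [16]
dequeue()->16, []
enqueue(1) -> [1]

Final queue: [1]


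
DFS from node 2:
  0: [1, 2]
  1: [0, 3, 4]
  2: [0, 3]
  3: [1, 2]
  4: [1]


Visit 2, push [3, 0]
Visit 0, push [1]
Visit 1, push [4, 3]
Visit 3, push []
Visit 4, push []

DFS order: [2, 0, 1, 3, 4]


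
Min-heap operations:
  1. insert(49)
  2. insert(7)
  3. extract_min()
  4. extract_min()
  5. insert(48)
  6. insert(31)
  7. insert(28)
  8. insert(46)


insert(49) -> [49]
insert(7) -> [7, 49]
extract_min()->7, [49]
extract_min()->49, []
insert(48) -> [48]
insert(31) -> [31, 48]
insert(28) -> [28, 48, 31]
insert(46) -> [28, 46, 31, 48]

Final heap: [28, 46, 31, 48]


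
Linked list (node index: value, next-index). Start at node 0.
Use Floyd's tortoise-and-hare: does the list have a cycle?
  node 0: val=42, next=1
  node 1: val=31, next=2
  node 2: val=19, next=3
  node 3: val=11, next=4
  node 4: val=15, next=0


Floyd's tortoise (slow, +1) and hare (fast, +2):
  init: slow=0, fast=0
  step 1: slow=1, fast=2
  step 2: slow=2, fast=4
  step 3: slow=3, fast=1
  step 4: slow=4, fast=3
  step 5: slow=0, fast=0
  slow == fast at node 0: cycle detected

Cycle: yes


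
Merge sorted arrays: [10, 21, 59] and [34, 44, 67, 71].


Take 10 from A
Take 21 from A
Take 34 from B
Take 44 from B
Take 59 from A

Merged: [10, 21, 34, 44, 59, 67, 71]


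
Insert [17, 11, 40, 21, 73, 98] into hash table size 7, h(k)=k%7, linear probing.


Insert 17: h=3 -> slot 3
Insert 11: h=4 -> slot 4
Insert 40: h=5 -> slot 5
Insert 21: h=0 -> slot 0
Insert 73: h=3, 3 probes -> slot 6
Insert 98: h=0, 1 probes -> slot 1

Table: [21, 98, None, 17, 11, 40, 73]


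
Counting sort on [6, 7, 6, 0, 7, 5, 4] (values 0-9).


Input: [6, 7, 6, 0, 7, 5, 4]
Counts: [1, 0, 0, 0, 1, 1, 2, 2, 0, 0]

Sorted: [0, 4, 5, 6, 6, 7, 7]


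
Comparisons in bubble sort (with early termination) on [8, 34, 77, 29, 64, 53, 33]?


Algorithm: bubble sort (with early termination)
Input: [8, 34, 77, 29, 64, 53, 33]
Sorted: [8, 29, 33, 34, 53, 64, 77]

20


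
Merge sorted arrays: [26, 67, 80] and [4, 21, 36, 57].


Take 4 from B
Take 21 from B
Take 26 from A
Take 36 from B
Take 57 from B

Merged: [4, 21, 26, 36, 57, 67, 80]


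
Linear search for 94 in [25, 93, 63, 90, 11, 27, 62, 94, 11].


i=0: 25!=94
i=1: 93!=94
i=2: 63!=94
i=3: 90!=94
i=4: 11!=94
i=5: 27!=94
i=6: 62!=94
i=7: 94==94 found!

Found at 7, 8 comps


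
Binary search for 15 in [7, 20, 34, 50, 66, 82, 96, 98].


Step 1: lo=0, hi=7, mid=3, val=50
Step 2: lo=0, hi=2, mid=1, val=20
Step 3: lo=0, hi=0, mid=0, val=7

Not found


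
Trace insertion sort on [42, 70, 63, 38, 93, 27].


Initial: [42, 70, 63, 38, 93, 27]
Insert 70: [42, 70, 63, 38, 93, 27]
Insert 63: [42, 63, 70, 38, 93, 27]
Insert 38: [38, 42, 63, 70, 93, 27]
Insert 93: [38, 42, 63, 70, 93, 27]
Insert 27: [27, 38, 42, 63, 70, 93]

Sorted: [27, 38, 42, 63, 70, 93]


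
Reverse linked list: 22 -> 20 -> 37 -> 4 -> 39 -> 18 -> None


Step 1: curr=22, set curr.next=prev(None) | reversed so far: 22
Step 2: curr=20, set curr.next=prev(22) | reversed so far: 20 -> 22
Step 3: curr=37, set curr.next=prev(20) | reversed so far: 37 -> 20 -> 22
Step 4: curr=4, set curr.next=prev(37) | reversed so far: 4 -> 37 -> 20 -> 22
Step 5: curr=39, set curr.next=prev(4) | reversed so far: 39 -> 4 -> 37 -> 20 -> 22
Step 6: curr=18, set curr.next=prev(39) | reversed so far: 18 -> 39 -> 4 -> 37 -> 20 -> 22

18 -> 39 -> 4 -> 37 -> 20 -> 22 -> None


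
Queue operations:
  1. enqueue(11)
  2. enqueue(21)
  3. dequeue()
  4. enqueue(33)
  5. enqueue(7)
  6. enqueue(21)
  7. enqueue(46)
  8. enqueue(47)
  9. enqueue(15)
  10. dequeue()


enqueue(11) -> [11]
enqueue(21) -> [11, 21]
dequeue()->11, [21]
enqueue(33) -> [21, 33]
enqueue(7) -> [21, 33, 7]
enqueue(21) -> [21, 33, 7, 21]
enqueue(46) -> [21, 33, 7, 21, 46]
enqueue(47) -> [21, 33, 7, 21, 46, 47]
enqueue(15) -> [21, 33, 7, 21, 46, 47, 15]
dequeue()->21, [33, 7, 21, 46, 47, 15]

Final queue: [33, 7, 21, 46, 47, 15]


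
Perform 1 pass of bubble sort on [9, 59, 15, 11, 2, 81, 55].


Initial: [9, 59, 15, 11, 2, 81, 55]
Pass 1: [9, 15, 11, 2, 59, 55, 81] (4 swaps)

After 1 pass: [9, 15, 11, 2, 59, 55, 81]


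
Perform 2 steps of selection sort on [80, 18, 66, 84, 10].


Initial: [80, 18, 66, 84, 10]
Step 1: min=10 at 4
  Swap: [10, 18, 66, 84, 80]
Step 2: min=18 at 1
  Swap: [10, 18, 66, 84, 80]

After 2 steps: [10, 18, 66, 84, 80]


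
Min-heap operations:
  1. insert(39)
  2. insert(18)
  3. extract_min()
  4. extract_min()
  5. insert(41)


insert(39) -> [39]
insert(18) -> [18, 39]
extract_min()->18, [39]
extract_min()->39, []
insert(41) -> [41]

Final heap: [41]


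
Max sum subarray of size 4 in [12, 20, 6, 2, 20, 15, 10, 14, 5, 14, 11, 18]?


[0:4]: 40
[1:5]: 48
[2:6]: 43
[3:7]: 47
[4:8]: 59
[5:9]: 44
[6:10]: 43
[7:11]: 44
[8:12]: 48

Max: 59 at [4:8]


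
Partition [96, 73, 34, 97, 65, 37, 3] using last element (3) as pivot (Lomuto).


Pivot: 3
Place pivot at 0: [3, 73, 34, 97, 65, 37, 96]

Partitioned: [3, 73, 34, 97, 65, 37, 96]


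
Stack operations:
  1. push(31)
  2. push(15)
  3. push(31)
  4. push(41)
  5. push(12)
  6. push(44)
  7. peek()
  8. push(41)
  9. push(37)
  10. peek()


push(31) -> [31]
push(15) -> [31, 15]
push(31) -> [31, 15, 31]
push(41) -> [31, 15, 31, 41]
push(12) -> [31, 15, 31, 41, 12]
push(44) -> [31, 15, 31, 41, 12, 44]
peek()->44
push(41) -> [31, 15, 31, 41, 12, 44, 41]
push(37) -> [31, 15, 31, 41, 12, 44, 41, 37]
peek()->37

Final stack: [31, 15, 31, 41, 12, 44, 41, 37]


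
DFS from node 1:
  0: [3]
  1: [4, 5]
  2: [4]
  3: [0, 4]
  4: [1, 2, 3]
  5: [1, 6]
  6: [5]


Visit 1, push [5, 4]
Visit 4, push [3, 2]
Visit 2, push []
Visit 3, push [0]
Visit 0, push []
Visit 5, push [6]
Visit 6, push []

DFS order: [1, 4, 2, 3, 0, 5, 6]


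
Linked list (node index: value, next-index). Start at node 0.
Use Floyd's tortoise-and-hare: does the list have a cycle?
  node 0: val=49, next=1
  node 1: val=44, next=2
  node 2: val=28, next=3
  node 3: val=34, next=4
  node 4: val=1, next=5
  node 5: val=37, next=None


Floyd's tortoise (slow, +1) and hare (fast, +2):
  init: slow=0, fast=0
  step 1: slow=1, fast=2
  step 2: slow=2, fast=4
  step 3: fast 4->5->None, no cycle

Cycle: no


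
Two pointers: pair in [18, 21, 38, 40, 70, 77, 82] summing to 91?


lo=0(18)+hi=6(82)=100
lo=0(18)+hi=5(77)=95
lo=0(18)+hi=4(70)=88
lo=1(21)+hi=4(70)=91

Yes: 21+70=91


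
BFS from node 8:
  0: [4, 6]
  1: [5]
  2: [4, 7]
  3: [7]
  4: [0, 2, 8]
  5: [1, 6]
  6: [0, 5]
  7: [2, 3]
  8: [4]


Visit 8, enqueue [4]
Visit 4, enqueue [0, 2]
Visit 0, enqueue [6]
Visit 2, enqueue [7]
Visit 6, enqueue [5]
Visit 7, enqueue [3]
Visit 5, enqueue [1]
Visit 3, enqueue []
Visit 1, enqueue []

BFS order: [8, 4, 0, 2, 6, 7, 5, 3, 1]


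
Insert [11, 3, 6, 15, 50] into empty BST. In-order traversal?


Insert 11: root
Insert 3: L from 11
Insert 6: L from 11 -> R from 3
Insert 15: R from 11
Insert 50: R from 11 -> R from 15

In-order: [3, 6, 11, 15, 50]


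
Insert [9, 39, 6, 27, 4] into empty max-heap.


Insert 9: [9]
Insert 39: [39, 9]
Insert 6: [39, 9, 6]
Insert 27: [39, 27, 6, 9]
Insert 4: [39, 27, 6, 9, 4]

Final heap: [39, 27, 6, 9, 4]


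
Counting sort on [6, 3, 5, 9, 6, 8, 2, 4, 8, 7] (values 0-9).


Input: [6, 3, 5, 9, 6, 8, 2, 4, 8, 7]
Counts: [0, 0, 1, 1, 1, 1, 2, 1, 2, 1]

Sorted: [2, 3, 4, 5, 6, 6, 7, 8, 8, 9]


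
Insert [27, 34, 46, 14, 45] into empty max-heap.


Insert 27: [27]
Insert 34: [34, 27]
Insert 46: [46, 27, 34]
Insert 14: [46, 27, 34, 14]
Insert 45: [46, 45, 34, 14, 27]

Final heap: [46, 45, 34, 14, 27]


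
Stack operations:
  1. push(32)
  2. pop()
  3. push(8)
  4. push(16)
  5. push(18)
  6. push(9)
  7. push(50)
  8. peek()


push(32) -> [32]
pop()->32, []
push(8) -> [8]
push(16) -> [8, 16]
push(18) -> [8, 16, 18]
push(9) -> [8, 16, 18, 9]
push(50) -> [8, 16, 18, 9, 50]
peek()->50

Final stack: [8, 16, 18, 9, 50]


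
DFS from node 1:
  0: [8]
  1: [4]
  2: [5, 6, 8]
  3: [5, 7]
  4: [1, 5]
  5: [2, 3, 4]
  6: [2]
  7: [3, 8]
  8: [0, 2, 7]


Visit 1, push [4]
Visit 4, push [5]
Visit 5, push [3, 2]
Visit 2, push [8, 6]
Visit 6, push []
Visit 8, push [7, 0]
Visit 0, push []
Visit 7, push [3]
Visit 3, push []

DFS order: [1, 4, 5, 2, 6, 8, 0, 7, 3]


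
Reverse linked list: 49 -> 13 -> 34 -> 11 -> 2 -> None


Step 1: curr=49, set curr.next=prev(None) | reversed so far: 49
Step 2: curr=13, set curr.next=prev(49) | reversed so far: 13 -> 49
Step 3: curr=34, set curr.next=prev(13) | reversed so far: 34 -> 13 -> 49
Step 4: curr=11, set curr.next=prev(34) | reversed so far: 11 -> 34 -> 13 -> 49
Step 5: curr=2, set curr.next=prev(11) | reversed so far: 2 -> 11 -> 34 -> 13 -> 49

2 -> 11 -> 34 -> 13 -> 49 -> None


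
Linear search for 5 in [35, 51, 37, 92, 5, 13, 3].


i=0: 35!=5
i=1: 51!=5
i=2: 37!=5
i=3: 92!=5
i=4: 5==5 found!

Found at 4, 5 comps


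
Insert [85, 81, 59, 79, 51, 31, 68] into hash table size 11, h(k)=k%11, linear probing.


Insert 85: h=8 -> slot 8
Insert 81: h=4 -> slot 4
Insert 59: h=4, 1 probes -> slot 5
Insert 79: h=2 -> slot 2
Insert 51: h=7 -> slot 7
Insert 31: h=9 -> slot 9
Insert 68: h=2, 1 probes -> slot 3

Table: [None, None, 79, 68, 81, 59, None, 51, 85, 31, None]


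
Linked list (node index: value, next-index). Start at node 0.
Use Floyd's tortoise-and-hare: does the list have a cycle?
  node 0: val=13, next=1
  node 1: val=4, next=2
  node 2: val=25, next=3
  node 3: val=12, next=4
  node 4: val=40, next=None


Floyd's tortoise (slow, +1) and hare (fast, +2):
  init: slow=0, fast=0
  step 1: slow=1, fast=2
  step 2: slow=2, fast=4
  step 3: fast -> None, no cycle

Cycle: no


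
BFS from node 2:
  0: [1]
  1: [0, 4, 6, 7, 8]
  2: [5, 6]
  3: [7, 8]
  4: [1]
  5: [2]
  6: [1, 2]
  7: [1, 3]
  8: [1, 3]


Visit 2, enqueue [5, 6]
Visit 5, enqueue []
Visit 6, enqueue [1]
Visit 1, enqueue [0, 4, 7, 8]
Visit 0, enqueue []
Visit 4, enqueue []
Visit 7, enqueue [3]
Visit 8, enqueue []
Visit 3, enqueue []

BFS order: [2, 5, 6, 1, 0, 4, 7, 8, 3]


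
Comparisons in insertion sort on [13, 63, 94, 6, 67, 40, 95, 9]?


Algorithm: insertion sort
Input: [13, 63, 94, 6, 67, 40, 95, 9]
Sorted: [6, 9, 13, 40, 63, 67, 94, 95]

19


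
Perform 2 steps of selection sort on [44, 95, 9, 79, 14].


Initial: [44, 95, 9, 79, 14]
Step 1: min=9 at 2
  Swap: [9, 95, 44, 79, 14]
Step 2: min=14 at 4
  Swap: [9, 14, 44, 79, 95]

After 2 steps: [9, 14, 44, 79, 95]


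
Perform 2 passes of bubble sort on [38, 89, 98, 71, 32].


Initial: [38, 89, 98, 71, 32]
Pass 1: [38, 89, 71, 32, 98] (2 swaps)
Pass 2: [38, 71, 32, 89, 98] (2 swaps)

After 2 passes: [38, 71, 32, 89, 98]


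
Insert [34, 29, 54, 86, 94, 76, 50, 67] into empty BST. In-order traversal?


Insert 34: root
Insert 29: L from 34
Insert 54: R from 34
Insert 86: R from 34 -> R from 54
Insert 94: R from 34 -> R from 54 -> R from 86
Insert 76: R from 34 -> R from 54 -> L from 86
Insert 50: R from 34 -> L from 54
Insert 67: R from 34 -> R from 54 -> L from 86 -> L from 76

In-order: [29, 34, 50, 54, 67, 76, 86, 94]


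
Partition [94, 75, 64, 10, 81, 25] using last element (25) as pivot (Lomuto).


Pivot: 25
  10 <= 25: swap -> [10, 75, 64, 94, 81, 25]
Place pivot at 1: [10, 25, 64, 94, 81, 75]

Partitioned: [10, 25, 64, 94, 81, 75]


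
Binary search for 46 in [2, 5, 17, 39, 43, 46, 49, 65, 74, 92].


Step 1: lo=0, hi=9, mid=4, val=43
Step 2: lo=5, hi=9, mid=7, val=65
Step 3: lo=5, hi=6, mid=5, val=46

Found at index 5


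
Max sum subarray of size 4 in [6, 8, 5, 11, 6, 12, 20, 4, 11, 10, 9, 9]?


[0:4]: 30
[1:5]: 30
[2:6]: 34
[3:7]: 49
[4:8]: 42
[5:9]: 47
[6:10]: 45
[7:11]: 34
[8:12]: 39

Max: 49 at [3:7]


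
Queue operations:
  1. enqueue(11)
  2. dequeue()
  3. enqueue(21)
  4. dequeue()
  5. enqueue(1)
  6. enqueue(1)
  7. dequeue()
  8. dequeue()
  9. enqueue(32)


enqueue(11) -> [11]
dequeue()->11, []
enqueue(21) -> [21]
dequeue()->21, []
enqueue(1) -> [1]
enqueue(1) -> [1, 1]
dequeue()->1, [1]
dequeue()->1, []
enqueue(32) -> [32]

Final queue: [32]


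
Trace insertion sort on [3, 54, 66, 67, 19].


Initial: [3, 54, 66, 67, 19]
Insert 54: [3, 54, 66, 67, 19]
Insert 66: [3, 54, 66, 67, 19]
Insert 67: [3, 54, 66, 67, 19]
Insert 19: [3, 19, 54, 66, 67]

Sorted: [3, 19, 54, 66, 67]


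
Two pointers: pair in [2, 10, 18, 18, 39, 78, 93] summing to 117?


lo=0(2)+hi=6(93)=95
lo=1(10)+hi=6(93)=103
lo=2(18)+hi=6(93)=111
lo=3(18)+hi=6(93)=111
lo=4(39)+hi=6(93)=132
lo=4(39)+hi=5(78)=117

Yes: 39+78=117


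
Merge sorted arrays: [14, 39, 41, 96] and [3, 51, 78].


Take 3 from B
Take 14 from A
Take 39 from A
Take 41 from A
Take 51 from B
Take 78 from B

Merged: [3, 14, 39, 41, 51, 78, 96]


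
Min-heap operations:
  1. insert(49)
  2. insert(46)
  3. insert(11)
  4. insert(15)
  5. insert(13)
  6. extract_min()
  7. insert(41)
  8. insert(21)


insert(49) -> [49]
insert(46) -> [46, 49]
insert(11) -> [11, 49, 46]
insert(15) -> [11, 15, 46, 49]
insert(13) -> [11, 13, 46, 49, 15]
extract_min()->11, [13, 15, 46, 49]
insert(41) -> [13, 15, 46, 49, 41]
insert(21) -> [13, 15, 21, 49, 41, 46]

Final heap: [13, 15, 21, 49, 41, 46]


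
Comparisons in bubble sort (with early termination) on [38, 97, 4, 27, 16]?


Algorithm: bubble sort (with early termination)
Input: [38, 97, 4, 27, 16]
Sorted: [4, 16, 27, 38, 97]

10


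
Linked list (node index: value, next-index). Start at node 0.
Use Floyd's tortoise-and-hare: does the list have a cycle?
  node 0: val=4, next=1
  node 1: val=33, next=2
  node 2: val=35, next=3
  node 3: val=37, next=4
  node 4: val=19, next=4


Floyd's tortoise (slow, +1) and hare (fast, +2):
  init: slow=0, fast=0
  step 1: slow=1, fast=2
  step 2: slow=2, fast=4
  step 3: slow=3, fast=4
  step 4: slow=4, fast=4
  slow == fast at node 4: cycle detected

Cycle: yes


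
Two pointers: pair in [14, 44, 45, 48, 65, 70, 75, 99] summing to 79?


lo=0(14)+hi=7(99)=113
lo=0(14)+hi=6(75)=89
lo=0(14)+hi=5(70)=84
lo=0(14)+hi=4(65)=79

Yes: 14+65=79


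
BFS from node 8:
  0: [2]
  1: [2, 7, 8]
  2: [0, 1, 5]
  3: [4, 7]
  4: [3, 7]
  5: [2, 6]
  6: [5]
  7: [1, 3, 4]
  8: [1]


Visit 8, enqueue [1]
Visit 1, enqueue [2, 7]
Visit 2, enqueue [0, 5]
Visit 7, enqueue [3, 4]
Visit 0, enqueue []
Visit 5, enqueue [6]
Visit 3, enqueue []
Visit 4, enqueue []
Visit 6, enqueue []

BFS order: [8, 1, 2, 7, 0, 5, 3, 4, 6]


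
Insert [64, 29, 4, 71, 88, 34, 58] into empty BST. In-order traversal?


Insert 64: root
Insert 29: L from 64
Insert 4: L from 64 -> L from 29
Insert 71: R from 64
Insert 88: R from 64 -> R from 71
Insert 34: L from 64 -> R from 29
Insert 58: L from 64 -> R from 29 -> R from 34

In-order: [4, 29, 34, 58, 64, 71, 88]


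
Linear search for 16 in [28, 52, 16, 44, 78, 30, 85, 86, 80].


i=0: 28!=16
i=1: 52!=16
i=2: 16==16 found!

Found at 2, 3 comps


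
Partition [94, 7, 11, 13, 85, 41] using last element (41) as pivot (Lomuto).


Pivot: 41
  7 <= 41: swap -> [7, 94, 11, 13, 85, 41]
  11 <= 41: swap -> [7, 11, 94, 13, 85, 41]
  13 <= 41: swap -> [7, 11, 13, 94, 85, 41]
Place pivot at 3: [7, 11, 13, 41, 85, 94]

Partitioned: [7, 11, 13, 41, 85, 94]


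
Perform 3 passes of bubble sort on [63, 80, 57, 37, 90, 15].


Initial: [63, 80, 57, 37, 90, 15]
Pass 1: [63, 57, 37, 80, 15, 90] (3 swaps)
Pass 2: [57, 37, 63, 15, 80, 90] (3 swaps)
Pass 3: [37, 57, 15, 63, 80, 90] (2 swaps)

After 3 passes: [37, 57, 15, 63, 80, 90]


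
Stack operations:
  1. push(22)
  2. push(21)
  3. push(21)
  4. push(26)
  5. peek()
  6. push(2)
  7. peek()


push(22) -> [22]
push(21) -> [22, 21]
push(21) -> [22, 21, 21]
push(26) -> [22, 21, 21, 26]
peek()->26
push(2) -> [22, 21, 21, 26, 2]
peek()->2

Final stack: [22, 21, 21, 26, 2]


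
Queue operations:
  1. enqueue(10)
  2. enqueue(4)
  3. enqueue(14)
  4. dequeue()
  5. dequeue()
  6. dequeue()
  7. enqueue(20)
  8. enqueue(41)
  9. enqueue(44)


enqueue(10) -> [10]
enqueue(4) -> [10, 4]
enqueue(14) -> [10, 4, 14]
dequeue()->10, [4, 14]
dequeue()->4, [14]
dequeue()->14, []
enqueue(20) -> [20]
enqueue(41) -> [20, 41]
enqueue(44) -> [20, 41, 44]

Final queue: [20, 41, 44]


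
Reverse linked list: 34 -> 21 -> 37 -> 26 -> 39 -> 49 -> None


Step 1: curr=34, set curr.next=prev(None) | reversed so far: 34
Step 2: curr=21, set curr.next=prev(34) | reversed so far: 21 -> 34
Step 3: curr=37, set curr.next=prev(21) | reversed so far: 37 -> 21 -> 34
Step 4: curr=26, set curr.next=prev(37) | reversed so far: 26 -> 37 -> 21 -> 34
Step 5: curr=39, set curr.next=prev(26) | reversed so far: 39 -> 26 -> 37 -> 21 -> 34
Step 6: curr=49, set curr.next=prev(39) | reversed so far: 49 -> 39 -> 26 -> 37 -> 21 -> 34

49 -> 39 -> 26 -> 37 -> 21 -> 34 -> None


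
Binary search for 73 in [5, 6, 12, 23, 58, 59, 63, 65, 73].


Step 1: lo=0, hi=8, mid=4, val=58
Step 2: lo=5, hi=8, mid=6, val=63
Step 3: lo=7, hi=8, mid=7, val=65
Step 4: lo=8, hi=8, mid=8, val=73

Found at index 8


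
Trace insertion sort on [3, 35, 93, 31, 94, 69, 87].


Initial: [3, 35, 93, 31, 94, 69, 87]
Insert 35: [3, 35, 93, 31, 94, 69, 87]
Insert 93: [3, 35, 93, 31, 94, 69, 87]
Insert 31: [3, 31, 35, 93, 94, 69, 87]
Insert 94: [3, 31, 35, 93, 94, 69, 87]
Insert 69: [3, 31, 35, 69, 93, 94, 87]
Insert 87: [3, 31, 35, 69, 87, 93, 94]

Sorted: [3, 31, 35, 69, 87, 93, 94]


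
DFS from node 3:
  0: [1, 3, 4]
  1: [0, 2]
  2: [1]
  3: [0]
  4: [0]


Visit 3, push [0]
Visit 0, push [4, 1]
Visit 1, push [2]
Visit 2, push []
Visit 4, push []

DFS order: [3, 0, 1, 2, 4]


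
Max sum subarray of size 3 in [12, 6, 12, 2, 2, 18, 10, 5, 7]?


[0:3]: 30
[1:4]: 20
[2:5]: 16
[3:6]: 22
[4:7]: 30
[5:8]: 33
[6:9]: 22

Max: 33 at [5:8]


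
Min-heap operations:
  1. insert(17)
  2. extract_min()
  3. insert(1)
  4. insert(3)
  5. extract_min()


insert(17) -> [17]
extract_min()->17, []
insert(1) -> [1]
insert(3) -> [1, 3]
extract_min()->1, [3]

Final heap: [3]


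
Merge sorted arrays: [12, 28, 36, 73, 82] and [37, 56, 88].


Take 12 from A
Take 28 from A
Take 36 from A
Take 37 from B
Take 56 from B
Take 73 from A
Take 82 from A

Merged: [12, 28, 36, 37, 56, 73, 82, 88]


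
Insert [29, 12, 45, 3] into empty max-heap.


Insert 29: [29]
Insert 12: [29, 12]
Insert 45: [45, 12, 29]
Insert 3: [45, 12, 29, 3]

Final heap: [45, 12, 29, 3]


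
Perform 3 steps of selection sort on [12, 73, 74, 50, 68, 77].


Initial: [12, 73, 74, 50, 68, 77]
Step 1: min=12 at 0
  Swap: [12, 73, 74, 50, 68, 77]
Step 2: min=50 at 3
  Swap: [12, 50, 74, 73, 68, 77]
Step 3: min=68 at 4
  Swap: [12, 50, 68, 73, 74, 77]

After 3 steps: [12, 50, 68, 73, 74, 77]


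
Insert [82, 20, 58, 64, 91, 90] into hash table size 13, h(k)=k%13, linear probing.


Insert 82: h=4 -> slot 4
Insert 20: h=7 -> slot 7
Insert 58: h=6 -> slot 6
Insert 64: h=12 -> slot 12
Insert 91: h=0 -> slot 0
Insert 90: h=12, 2 probes -> slot 1

Table: [91, 90, None, None, 82, None, 58, 20, None, None, None, None, 64]


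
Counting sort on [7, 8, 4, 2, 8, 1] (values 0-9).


Input: [7, 8, 4, 2, 8, 1]
Counts: [0, 1, 1, 0, 1, 0, 0, 1, 2, 0]

Sorted: [1, 2, 4, 7, 8, 8]


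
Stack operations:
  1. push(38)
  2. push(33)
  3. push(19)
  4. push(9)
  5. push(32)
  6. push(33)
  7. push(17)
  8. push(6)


push(38) -> [38]
push(33) -> [38, 33]
push(19) -> [38, 33, 19]
push(9) -> [38, 33, 19, 9]
push(32) -> [38, 33, 19, 9, 32]
push(33) -> [38, 33, 19, 9, 32, 33]
push(17) -> [38, 33, 19, 9, 32, 33, 17]
push(6) -> [38, 33, 19, 9, 32, 33, 17, 6]

Final stack: [38, 33, 19, 9, 32, 33, 17, 6]


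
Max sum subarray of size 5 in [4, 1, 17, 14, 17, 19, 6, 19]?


[0:5]: 53
[1:6]: 68
[2:7]: 73
[3:8]: 75

Max: 75 at [3:8]


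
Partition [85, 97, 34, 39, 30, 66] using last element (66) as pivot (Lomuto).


Pivot: 66
  34 <= 66: swap -> [34, 97, 85, 39, 30, 66]
  39 <= 66: swap -> [34, 39, 85, 97, 30, 66]
  30 <= 66: swap -> [34, 39, 30, 97, 85, 66]
Place pivot at 3: [34, 39, 30, 66, 85, 97]

Partitioned: [34, 39, 30, 66, 85, 97]


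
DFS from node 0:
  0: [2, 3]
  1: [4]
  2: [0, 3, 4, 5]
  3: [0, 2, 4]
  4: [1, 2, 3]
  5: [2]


Visit 0, push [3, 2]
Visit 2, push [5, 4, 3]
Visit 3, push [4]
Visit 4, push [1]
Visit 1, push []
Visit 5, push []

DFS order: [0, 2, 3, 4, 1, 5]


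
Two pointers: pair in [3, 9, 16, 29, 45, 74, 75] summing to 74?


lo=0(3)+hi=6(75)=78
lo=0(3)+hi=5(74)=77
lo=0(3)+hi=4(45)=48
lo=1(9)+hi=4(45)=54
lo=2(16)+hi=4(45)=61
lo=3(29)+hi=4(45)=74

Yes: 29+45=74


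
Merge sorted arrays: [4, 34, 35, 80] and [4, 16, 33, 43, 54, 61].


Take 4 from A
Take 4 from B
Take 16 from B
Take 33 from B
Take 34 from A
Take 35 from A
Take 43 from B
Take 54 from B
Take 61 from B

Merged: [4, 4, 16, 33, 34, 35, 43, 54, 61, 80]


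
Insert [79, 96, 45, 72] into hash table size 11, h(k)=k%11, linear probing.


Insert 79: h=2 -> slot 2
Insert 96: h=8 -> slot 8
Insert 45: h=1 -> slot 1
Insert 72: h=6 -> slot 6

Table: [None, 45, 79, None, None, None, 72, None, 96, None, None]


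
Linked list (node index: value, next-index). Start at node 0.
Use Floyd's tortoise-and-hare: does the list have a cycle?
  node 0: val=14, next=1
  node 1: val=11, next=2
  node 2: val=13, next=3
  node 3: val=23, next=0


Floyd's tortoise (slow, +1) and hare (fast, +2):
  init: slow=0, fast=0
  step 1: slow=1, fast=2
  step 2: slow=2, fast=0
  step 3: slow=3, fast=2
  step 4: slow=0, fast=0
  slow == fast at node 0: cycle detected

Cycle: yes


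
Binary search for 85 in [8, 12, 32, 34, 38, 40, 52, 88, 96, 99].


Step 1: lo=0, hi=9, mid=4, val=38
Step 2: lo=5, hi=9, mid=7, val=88
Step 3: lo=5, hi=6, mid=5, val=40
Step 4: lo=6, hi=6, mid=6, val=52

Not found


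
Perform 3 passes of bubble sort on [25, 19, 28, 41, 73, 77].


Initial: [25, 19, 28, 41, 73, 77]
Pass 1: [19, 25, 28, 41, 73, 77] (1 swaps)
Pass 2: [19, 25, 28, 41, 73, 77] (0 swaps)
Pass 3: [19, 25, 28, 41, 73, 77] (0 swaps)

After 3 passes: [19, 25, 28, 41, 73, 77]


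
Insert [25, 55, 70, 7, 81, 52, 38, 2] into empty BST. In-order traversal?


Insert 25: root
Insert 55: R from 25
Insert 70: R from 25 -> R from 55
Insert 7: L from 25
Insert 81: R from 25 -> R from 55 -> R from 70
Insert 52: R from 25 -> L from 55
Insert 38: R from 25 -> L from 55 -> L from 52
Insert 2: L from 25 -> L from 7

In-order: [2, 7, 25, 38, 52, 55, 70, 81]


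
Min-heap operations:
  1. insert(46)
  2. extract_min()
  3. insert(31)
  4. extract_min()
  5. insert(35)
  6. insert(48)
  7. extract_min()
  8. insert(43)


insert(46) -> [46]
extract_min()->46, []
insert(31) -> [31]
extract_min()->31, []
insert(35) -> [35]
insert(48) -> [35, 48]
extract_min()->35, [48]
insert(43) -> [43, 48]

Final heap: [43, 48]


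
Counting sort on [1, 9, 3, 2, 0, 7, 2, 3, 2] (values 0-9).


Input: [1, 9, 3, 2, 0, 7, 2, 3, 2]
Counts: [1, 1, 3, 2, 0, 0, 0, 1, 0, 1]

Sorted: [0, 1, 2, 2, 2, 3, 3, 7, 9]


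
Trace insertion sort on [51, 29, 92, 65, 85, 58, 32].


Initial: [51, 29, 92, 65, 85, 58, 32]
Insert 29: [29, 51, 92, 65, 85, 58, 32]
Insert 92: [29, 51, 92, 65, 85, 58, 32]
Insert 65: [29, 51, 65, 92, 85, 58, 32]
Insert 85: [29, 51, 65, 85, 92, 58, 32]
Insert 58: [29, 51, 58, 65, 85, 92, 32]
Insert 32: [29, 32, 51, 58, 65, 85, 92]

Sorted: [29, 32, 51, 58, 65, 85, 92]


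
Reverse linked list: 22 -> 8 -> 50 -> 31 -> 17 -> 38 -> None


Step 1: curr=22, set curr.next=prev(None) | reversed so far: 22
Step 2: curr=8, set curr.next=prev(22) | reversed so far: 8 -> 22
Step 3: curr=50, set curr.next=prev(8) | reversed so far: 50 -> 8 -> 22
Step 4: curr=31, set curr.next=prev(50) | reversed so far: 31 -> 50 -> 8 -> 22
Step 5: curr=17, set curr.next=prev(31) | reversed so far: 17 -> 31 -> 50 -> 8 -> 22
Step 6: curr=38, set curr.next=prev(17) | reversed so far: 38 -> 17 -> 31 -> 50 -> 8 -> 22

38 -> 17 -> 31 -> 50 -> 8 -> 22 -> None


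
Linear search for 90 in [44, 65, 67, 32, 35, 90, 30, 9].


i=0: 44!=90
i=1: 65!=90
i=2: 67!=90
i=3: 32!=90
i=4: 35!=90
i=5: 90==90 found!

Found at 5, 6 comps


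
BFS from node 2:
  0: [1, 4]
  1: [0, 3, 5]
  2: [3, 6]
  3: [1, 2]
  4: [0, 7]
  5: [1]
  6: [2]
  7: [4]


Visit 2, enqueue [3, 6]
Visit 3, enqueue [1]
Visit 6, enqueue []
Visit 1, enqueue [0, 5]
Visit 0, enqueue [4]
Visit 5, enqueue []
Visit 4, enqueue [7]
Visit 7, enqueue []

BFS order: [2, 3, 6, 1, 0, 5, 4, 7]


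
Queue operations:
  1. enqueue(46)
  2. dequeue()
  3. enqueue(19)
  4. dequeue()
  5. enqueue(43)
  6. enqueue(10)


enqueue(46) -> [46]
dequeue()->46, []
enqueue(19) -> [19]
dequeue()->19, []
enqueue(43) -> [43]
enqueue(10) -> [43, 10]

Final queue: [43, 10]


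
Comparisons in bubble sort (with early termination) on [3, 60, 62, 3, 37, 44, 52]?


Algorithm: bubble sort (with early termination)
Input: [3, 60, 62, 3, 37, 44, 52]
Sorted: [3, 3, 37, 44, 52, 60, 62]

15


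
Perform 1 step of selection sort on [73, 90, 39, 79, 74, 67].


Initial: [73, 90, 39, 79, 74, 67]
Step 1: min=39 at 2
  Swap: [39, 90, 73, 79, 74, 67]

After 1 step: [39, 90, 73, 79, 74, 67]


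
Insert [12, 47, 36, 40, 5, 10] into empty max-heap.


Insert 12: [12]
Insert 47: [47, 12]
Insert 36: [47, 12, 36]
Insert 40: [47, 40, 36, 12]
Insert 5: [47, 40, 36, 12, 5]
Insert 10: [47, 40, 36, 12, 5, 10]

Final heap: [47, 40, 36, 12, 5, 10]


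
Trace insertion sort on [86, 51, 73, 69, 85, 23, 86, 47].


Initial: [86, 51, 73, 69, 85, 23, 86, 47]
Insert 51: [51, 86, 73, 69, 85, 23, 86, 47]
Insert 73: [51, 73, 86, 69, 85, 23, 86, 47]
Insert 69: [51, 69, 73, 86, 85, 23, 86, 47]
Insert 85: [51, 69, 73, 85, 86, 23, 86, 47]
Insert 23: [23, 51, 69, 73, 85, 86, 86, 47]
Insert 86: [23, 51, 69, 73, 85, 86, 86, 47]
Insert 47: [23, 47, 51, 69, 73, 85, 86, 86]

Sorted: [23, 47, 51, 69, 73, 85, 86, 86]


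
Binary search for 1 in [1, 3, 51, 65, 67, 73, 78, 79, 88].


Step 1: lo=0, hi=8, mid=4, val=67
Step 2: lo=0, hi=3, mid=1, val=3
Step 3: lo=0, hi=0, mid=0, val=1

Found at index 0


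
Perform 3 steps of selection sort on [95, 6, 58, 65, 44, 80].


Initial: [95, 6, 58, 65, 44, 80]
Step 1: min=6 at 1
  Swap: [6, 95, 58, 65, 44, 80]
Step 2: min=44 at 4
  Swap: [6, 44, 58, 65, 95, 80]
Step 3: min=58 at 2
  Swap: [6, 44, 58, 65, 95, 80]

After 3 steps: [6, 44, 58, 65, 95, 80]


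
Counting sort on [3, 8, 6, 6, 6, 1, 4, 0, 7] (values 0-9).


Input: [3, 8, 6, 6, 6, 1, 4, 0, 7]
Counts: [1, 1, 0, 1, 1, 0, 3, 1, 1, 0]

Sorted: [0, 1, 3, 4, 6, 6, 6, 7, 8]


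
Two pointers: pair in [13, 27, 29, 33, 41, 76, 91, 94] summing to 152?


lo=0(13)+hi=7(94)=107
lo=1(27)+hi=7(94)=121
lo=2(29)+hi=7(94)=123
lo=3(33)+hi=7(94)=127
lo=4(41)+hi=7(94)=135
lo=5(76)+hi=7(94)=170
lo=5(76)+hi=6(91)=167

No pair found


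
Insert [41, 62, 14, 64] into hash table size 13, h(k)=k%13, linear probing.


Insert 41: h=2 -> slot 2
Insert 62: h=10 -> slot 10
Insert 14: h=1 -> slot 1
Insert 64: h=12 -> slot 12

Table: [None, 14, 41, None, None, None, None, None, None, None, 62, None, 64]


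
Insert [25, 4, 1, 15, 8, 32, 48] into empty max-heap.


Insert 25: [25]
Insert 4: [25, 4]
Insert 1: [25, 4, 1]
Insert 15: [25, 15, 1, 4]
Insert 8: [25, 15, 1, 4, 8]
Insert 32: [32, 15, 25, 4, 8, 1]
Insert 48: [48, 15, 32, 4, 8, 1, 25]

Final heap: [48, 15, 32, 4, 8, 1, 25]


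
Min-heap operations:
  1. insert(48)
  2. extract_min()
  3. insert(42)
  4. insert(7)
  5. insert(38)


insert(48) -> [48]
extract_min()->48, []
insert(42) -> [42]
insert(7) -> [7, 42]
insert(38) -> [7, 42, 38]

Final heap: [7, 42, 38]


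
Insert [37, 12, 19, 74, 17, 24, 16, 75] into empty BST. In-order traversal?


Insert 37: root
Insert 12: L from 37
Insert 19: L from 37 -> R from 12
Insert 74: R from 37
Insert 17: L from 37 -> R from 12 -> L from 19
Insert 24: L from 37 -> R from 12 -> R from 19
Insert 16: L from 37 -> R from 12 -> L from 19 -> L from 17
Insert 75: R from 37 -> R from 74

In-order: [12, 16, 17, 19, 24, 37, 74, 75]


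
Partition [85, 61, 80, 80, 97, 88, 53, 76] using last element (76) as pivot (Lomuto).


Pivot: 76
  61 <= 76: swap -> [61, 85, 80, 80, 97, 88, 53, 76]
  53 <= 76: swap -> [61, 53, 80, 80, 97, 88, 85, 76]
Place pivot at 2: [61, 53, 76, 80, 97, 88, 85, 80]

Partitioned: [61, 53, 76, 80, 97, 88, 85, 80]


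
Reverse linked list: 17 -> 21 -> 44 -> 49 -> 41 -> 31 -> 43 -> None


Step 1: curr=17, set curr.next=prev(None) | reversed so far: 17
Step 2: curr=21, set curr.next=prev(17) | reversed so far: 21 -> 17
Step 3: curr=44, set curr.next=prev(21) | reversed so far: 44 -> 21 -> 17
Step 4: curr=49, set curr.next=prev(44) | reversed so far: 49 -> 44 -> 21 -> 17
Step 5: curr=41, set curr.next=prev(49) | reversed so far: 41 -> 49 -> 44 -> 21 -> 17
Step 6: curr=31, set curr.next=prev(41) | reversed so far: 31 -> 41 -> 49 -> 44 -> 21 -> 17
Step 7: curr=43, set curr.next=prev(31) | reversed so far: 43 -> 31 -> 41 -> 49 -> 44 -> 21 -> 17

43 -> 31 -> 41 -> 49 -> 44 -> 21 -> 17 -> None


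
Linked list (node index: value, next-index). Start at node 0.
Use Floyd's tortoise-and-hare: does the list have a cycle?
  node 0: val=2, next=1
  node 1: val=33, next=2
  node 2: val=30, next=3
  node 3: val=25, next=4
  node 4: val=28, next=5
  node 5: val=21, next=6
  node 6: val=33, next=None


Floyd's tortoise (slow, +1) and hare (fast, +2):
  init: slow=0, fast=0
  step 1: slow=1, fast=2
  step 2: slow=2, fast=4
  step 3: slow=3, fast=6
  step 4: fast -> None, no cycle

Cycle: no


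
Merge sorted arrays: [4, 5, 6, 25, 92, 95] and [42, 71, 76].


Take 4 from A
Take 5 from A
Take 6 from A
Take 25 from A
Take 42 from B
Take 71 from B
Take 76 from B

Merged: [4, 5, 6, 25, 42, 71, 76, 92, 95]


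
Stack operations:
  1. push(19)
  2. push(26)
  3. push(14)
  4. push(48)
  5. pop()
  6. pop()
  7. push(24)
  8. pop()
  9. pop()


push(19) -> [19]
push(26) -> [19, 26]
push(14) -> [19, 26, 14]
push(48) -> [19, 26, 14, 48]
pop()->48, [19, 26, 14]
pop()->14, [19, 26]
push(24) -> [19, 26, 24]
pop()->24, [19, 26]
pop()->26, [19]

Final stack: [19]


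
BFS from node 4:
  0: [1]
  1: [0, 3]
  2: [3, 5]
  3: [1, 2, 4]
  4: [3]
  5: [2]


Visit 4, enqueue [3]
Visit 3, enqueue [1, 2]
Visit 1, enqueue [0]
Visit 2, enqueue [5]
Visit 0, enqueue []
Visit 5, enqueue []

BFS order: [4, 3, 1, 2, 0, 5]


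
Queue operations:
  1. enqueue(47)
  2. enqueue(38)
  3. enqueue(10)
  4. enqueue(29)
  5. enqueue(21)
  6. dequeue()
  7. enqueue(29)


enqueue(47) -> [47]
enqueue(38) -> [47, 38]
enqueue(10) -> [47, 38, 10]
enqueue(29) -> [47, 38, 10, 29]
enqueue(21) -> [47, 38, 10, 29, 21]
dequeue()->47, [38, 10, 29, 21]
enqueue(29) -> [38, 10, 29, 21, 29]

Final queue: [38, 10, 29, 21, 29]


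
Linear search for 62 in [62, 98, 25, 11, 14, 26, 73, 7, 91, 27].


i=0: 62==62 found!

Found at 0, 1 comps


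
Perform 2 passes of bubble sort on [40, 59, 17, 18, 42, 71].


Initial: [40, 59, 17, 18, 42, 71]
Pass 1: [40, 17, 18, 42, 59, 71] (3 swaps)
Pass 2: [17, 18, 40, 42, 59, 71] (2 swaps)

After 2 passes: [17, 18, 40, 42, 59, 71]


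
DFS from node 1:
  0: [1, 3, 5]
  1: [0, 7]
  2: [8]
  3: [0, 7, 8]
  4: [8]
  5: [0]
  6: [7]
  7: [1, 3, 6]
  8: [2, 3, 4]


Visit 1, push [7, 0]
Visit 0, push [5, 3]
Visit 3, push [8, 7]
Visit 7, push [6]
Visit 6, push []
Visit 8, push [4, 2]
Visit 2, push []
Visit 4, push []
Visit 5, push []

DFS order: [1, 0, 3, 7, 6, 8, 2, 4, 5]


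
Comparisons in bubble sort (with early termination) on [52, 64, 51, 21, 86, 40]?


Algorithm: bubble sort (with early termination)
Input: [52, 64, 51, 21, 86, 40]
Sorted: [21, 40, 51, 52, 64, 86]

15
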